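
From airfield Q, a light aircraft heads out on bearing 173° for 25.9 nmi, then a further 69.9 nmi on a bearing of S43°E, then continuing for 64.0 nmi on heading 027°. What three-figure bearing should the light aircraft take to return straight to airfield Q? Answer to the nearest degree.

284°

Leg 1 (173°, 25.9 nmi): east 25.9 sin 173° = 3.16, north 25.9 cos 173° = -25.71
Leg 2 (S43°E, 69.9 nmi): east 69.9 sin 137° = 47.67, north 69.9 cos 137° = -51.12
Leg 3 (027°, 64.0 nmi): east 64.0 sin 27° = 29.06, north 64.0 cos 27° = 57.02
Net displacement: 79.88 east, -19.80 north. Direction back to start is (-79.88, 19.80): bearing = atan2(-79.88, 19.80) mod 360° = 283.92° ≈ 284°.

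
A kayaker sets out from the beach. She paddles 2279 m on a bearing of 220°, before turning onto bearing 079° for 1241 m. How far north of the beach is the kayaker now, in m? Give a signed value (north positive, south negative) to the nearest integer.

Leg 1 (220°, 2279 m): east 2279 sin 220° = -1464.91, north 2279 cos 220° = -1745.82
Leg 2 (079°, 1241 m): east 1241 sin 79° = 1218.20, north 1241 cos 79° = 236.79
Net north component: -1509.02 m.

-1509 m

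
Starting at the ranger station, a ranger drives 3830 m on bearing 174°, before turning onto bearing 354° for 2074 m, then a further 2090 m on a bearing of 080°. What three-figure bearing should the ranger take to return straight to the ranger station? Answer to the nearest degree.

Leg 1 (174°, 3830 m): east 3830 sin 174° = 400.34, north 3830 cos 174° = -3809.02
Leg 2 (354°, 2074 m): east 2074 sin 354° = -216.79, north 2074 cos 354° = 2062.64
Leg 3 (080°, 2090 m): east 2090 sin 80° = 2058.25, north 2090 cos 80° = 362.92
Net displacement: 2241.80 east, -1383.46 north. Direction back to start is (-2241.80, 1383.46): bearing = atan2(-2241.80, 1383.46) mod 360° = 301.68° ≈ 302°.

302°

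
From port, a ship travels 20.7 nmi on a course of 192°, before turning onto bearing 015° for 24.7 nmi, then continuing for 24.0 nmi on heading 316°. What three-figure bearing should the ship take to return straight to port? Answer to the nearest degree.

145°

Leg 1 (192°, 20.7 nmi): east 20.7 sin 192° = -4.30, north 20.7 cos 192° = -20.25
Leg 2 (015°, 24.7 nmi): east 24.7 sin 15° = 6.39, north 24.7 cos 15° = 23.86
Leg 3 (316°, 24.0 nmi): east 24.0 sin 316° = -16.67, north 24.0 cos 316° = 17.26
Net displacement: -14.58 east, 20.87 north. Direction back to start is (14.58, -20.87): bearing = atan2(14.58, -20.87) mod 360° = 145.06° ≈ 145°.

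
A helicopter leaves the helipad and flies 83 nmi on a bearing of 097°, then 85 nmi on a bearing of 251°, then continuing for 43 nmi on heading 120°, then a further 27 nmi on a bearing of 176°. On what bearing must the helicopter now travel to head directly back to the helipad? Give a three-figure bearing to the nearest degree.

334°

Leg 1 (097°, 83 nmi): east 83 sin 97° = 82.38, north 83 cos 97° = -10.12
Leg 2 (251°, 85 nmi): east 85 sin 251° = -80.37, north 85 cos 251° = -27.67
Leg 3 (120°, 43 nmi): east 43 sin 120° = 37.24, north 43 cos 120° = -21.50
Leg 4 (176°, 27 nmi): east 27 sin 176° = 1.88, north 27 cos 176° = -26.93
Net displacement: 41.13 east, -86.22 north. Direction back to start is (-41.13, 86.22): bearing = atan2(-41.13, 86.22) mod 360° = 334.50° ≈ 334°.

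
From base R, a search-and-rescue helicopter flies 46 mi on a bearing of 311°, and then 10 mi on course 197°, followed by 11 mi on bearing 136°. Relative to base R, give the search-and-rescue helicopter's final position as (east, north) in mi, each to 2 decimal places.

Leg 1 (311°, 46 mi): east 46 sin 311° = -34.72, north 46 cos 311° = 30.18
Leg 2 (197°, 10 mi): east 10 sin 197° = -2.92, north 10 cos 197° = -9.56
Leg 3 (136°, 11 mi): east 11 sin 136° = 7.64, north 11 cos 136° = -7.91
Summing: -30.00 mi east, 12.70 mi north → (-30.00, 12.70).

(-30.00, 12.70)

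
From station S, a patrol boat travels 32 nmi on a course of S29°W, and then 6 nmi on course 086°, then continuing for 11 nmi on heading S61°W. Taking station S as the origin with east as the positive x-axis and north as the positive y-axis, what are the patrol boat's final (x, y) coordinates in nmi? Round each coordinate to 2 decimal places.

Leg 1 (S29°W, 32 nmi): east 32 sin 209° = -15.51, north 32 cos 209° = -27.99
Leg 2 (086°, 6 nmi): east 6 sin 86° = 5.99, north 6 cos 86° = 0.42
Leg 3 (S61°W, 11 nmi): east 11 sin 241° = -9.62, north 11 cos 241° = -5.33
Summing: -19.15 nmi east, -32.90 nmi north → (-19.15, -32.90).

(-19.15, -32.90)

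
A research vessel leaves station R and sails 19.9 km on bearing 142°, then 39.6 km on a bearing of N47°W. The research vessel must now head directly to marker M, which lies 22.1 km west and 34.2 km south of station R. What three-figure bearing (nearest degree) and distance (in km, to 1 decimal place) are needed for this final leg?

187°, 45.8 km

Leg 1 (142°, 19.9 km): east 19.9 sin 142° = 12.25, north 19.9 cos 142° = -15.68
Leg 2 (N47°W, 39.6 km): east 39.6 sin 313° = -28.96, north 39.6 cos 313° = 27.01
Current position: (-16.71, 11.33). Target: (-22.1, -34.2). Remaining: Δeast = -5.39, Δnorth = -45.53.
Bearing = atan2(-5.39, -45.53) mod 360° = 186.75°; distance = √((-5.39)² + (-45.53)²) = 45.844 km.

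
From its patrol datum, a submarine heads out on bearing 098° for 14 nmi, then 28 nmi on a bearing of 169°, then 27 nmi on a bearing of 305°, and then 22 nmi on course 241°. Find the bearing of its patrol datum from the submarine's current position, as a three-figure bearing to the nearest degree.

Leg 1 (098°, 14 nmi): east 14 sin 98° = 13.86, north 14 cos 98° = -1.95
Leg 2 (169°, 28 nmi): east 28 sin 169° = 5.34, north 28 cos 169° = -27.49
Leg 3 (305°, 27 nmi): east 27 sin 305° = -22.12, north 27 cos 305° = 15.49
Leg 4 (241°, 22 nmi): east 22 sin 241° = -19.24, north 22 cos 241° = -10.67
Net displacement: -22.15 east, -24.61 north. Direction back to start is (22.15, 24.61): bearing = atan2(22.15, 24.61) mod 360° = 41.99° ≈ 042°.

042°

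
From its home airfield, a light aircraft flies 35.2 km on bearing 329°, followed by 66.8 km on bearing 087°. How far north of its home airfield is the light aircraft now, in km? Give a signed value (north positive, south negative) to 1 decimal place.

33.7 km

Leg 1 (329°, 35.2 km): east 35.2 sin 329° = -18.13, north 35.2 cos 329° = 30.17
Leg 2 (087°, 66.8 km): east 66.8 sin 87° = 66.71, north 66.8 cos 87° = 3.50
Net north component: 33.67 km.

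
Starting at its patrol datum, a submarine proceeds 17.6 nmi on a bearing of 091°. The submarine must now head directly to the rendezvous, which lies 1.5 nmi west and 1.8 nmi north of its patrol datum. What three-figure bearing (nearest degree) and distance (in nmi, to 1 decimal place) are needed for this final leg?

Leg 1 (091°, 17.6 nmi): east 17.6 sin 91° = 17.60, north 17.6 cos 91° = -0.31
Current position: (17.60, -0.31). Target: (-1.5, 1.8). Remaining: Δeast = -19.10, Δnorth = 2.11.
Bearing = atan2(-19.10, 2.11) mod 360° = 276.30°; distance = √((-19.10)² + (2.11)²) = 19.213 nmi.

276°, 19.2 nmi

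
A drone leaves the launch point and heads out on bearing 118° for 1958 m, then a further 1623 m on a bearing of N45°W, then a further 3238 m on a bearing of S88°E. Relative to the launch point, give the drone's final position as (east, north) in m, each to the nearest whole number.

(3817, 115)

Leg 1 (118°, 1958 m): east 1958 sin 118° = 1728.81, north 1958 cos 118° = -919.23
Leg 2 (N45°W, 1623 m): east 1623 sin 315° = -1147.63, north 1623 cos 315° = 1147.63
Leg 3 (S88°E, 3238 m): east 3238 sin 92° = 3236.03, north 3238 cos 92° = -113.00
Summing: 3817.20 m east, 115.40 m north → (3817, 115).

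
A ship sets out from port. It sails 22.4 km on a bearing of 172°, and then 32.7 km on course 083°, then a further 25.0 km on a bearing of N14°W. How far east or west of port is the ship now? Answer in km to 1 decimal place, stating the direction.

Leg 1 (172°, 22.4 km): east 22.4 sin 172° = 3.12, north 22.4 cos 172° = -22.18
Leg 2 (083°, 32.7 km): east 32.7 sin 83° = 32.46, north 32.7 cos 83° = 3.99
Leg 3 (N14°W, 25.0 km): east 25.0 sin 346° = -6.05, north 25.0 cos 346° = 24.26
Net east component: 29.53 km.

29.5 km east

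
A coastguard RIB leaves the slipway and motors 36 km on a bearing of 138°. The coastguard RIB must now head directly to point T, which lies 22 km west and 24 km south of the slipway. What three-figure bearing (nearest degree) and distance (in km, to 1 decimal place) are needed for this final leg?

Leg 1 (138°, 36 km): east 36 sin 138° = 24.09, north 36 cos 138° = -26.75
Current position: (24.09, -26.75). Target: (-22, -24). Remaining: Δeast = -46.09, Δnorth = 2.75.
Bearing = atan2(-46.09, 2.75) mod 360° = 273.42°; distance = √((-46.09)² + (2.75)²) = 46.171 km.

273°, 46.2 km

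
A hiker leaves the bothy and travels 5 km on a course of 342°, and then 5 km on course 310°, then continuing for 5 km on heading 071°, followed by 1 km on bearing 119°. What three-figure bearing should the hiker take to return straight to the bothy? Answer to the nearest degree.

181°

Leg 1 (342°, 5 km): east 5 sin 342° = -1.55, north 5 cos 342° = 4.76
Leg 2 (310°, 5 km): east 5 sin 310° = -3.83, north 5 cos 310° = 3.21
Leg 3 (071°, 5 km): east 5 sin 71° = 4.73, north 5 cos 71° = 1.63
Leg 4 (119°, 1 km): east 1 sin 119° = 0.87, north 1 cos 119° = -0.48
Net displacement: 0.23 east, 9.11 north. Direction back to start is (-0.23, -9.11): bearing = atan2(-0.23, -9.11) mod 360° = 181.43° ≈ 181°.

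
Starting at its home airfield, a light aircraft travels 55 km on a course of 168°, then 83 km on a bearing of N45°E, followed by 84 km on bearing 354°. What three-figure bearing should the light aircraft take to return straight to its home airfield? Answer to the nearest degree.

215°

Leg 1 (168°, 55 km): east 55 sin 168° = 11.44, north 55 cos 168° = -53.80
Leg 2 (N45°E, 83 km): east 83 sin 45° = 58.69, north 83 cos 45° = 58.69
Leg 3 (354°, 84 km): east 84 sin 354° = -8.78, north 84 cos 354° = 83.54
Net displacement: 61.34 east, 88.43 north. Direction back to start is (-61.34, -88.43): bearing = atan2(-61.34, -88.43) mod 360° = 214.75° ≈ 215°.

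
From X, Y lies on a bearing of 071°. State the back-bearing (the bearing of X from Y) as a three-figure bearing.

251°

Back-bearing = 071° + 180° = 251°.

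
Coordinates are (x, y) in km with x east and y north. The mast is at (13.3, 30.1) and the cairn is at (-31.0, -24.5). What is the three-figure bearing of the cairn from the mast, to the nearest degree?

219°

Δeast = -31.0 − 13.3 = -44.30; Δnorth = -24.5 − 30.1 = -54.60.
Bearing = atan2(Δeast, Δnorth) mod 360° = 219.05° ≈ 219°.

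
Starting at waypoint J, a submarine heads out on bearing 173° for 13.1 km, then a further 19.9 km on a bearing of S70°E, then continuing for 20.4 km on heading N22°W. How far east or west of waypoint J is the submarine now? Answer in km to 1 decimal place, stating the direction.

Leg 1 (173°, 13.1 km): east 13.1 sin 173° = 1.60, north 13.1 cos 173° = -13.00
Leg 2 (S70°E, 19.9 km): east 19.9 sin 110° = 18.70, north 19.9 cos 110° = -6.81
Leg 3 (N22°W, 20.4 km): east 20.4 sin 338° = -7.64, north 20.4 cos 338° = 18.91
Net east component: 12.65 km.

12.7 km east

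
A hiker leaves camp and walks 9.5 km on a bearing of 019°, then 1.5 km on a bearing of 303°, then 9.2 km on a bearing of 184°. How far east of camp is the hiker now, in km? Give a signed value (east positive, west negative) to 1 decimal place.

1.2 km

Leg 1 (019°, 9.5 km): east 9.5 sin 19° = 3.09, north 9.5 cos 19° = 8.98
Leg 2 (303°, 1.5 km): east 1.5 sin 303° = -1.26, north 1.5 cos 303° = 0.82
Leg 3 (184°, 9.2 km): east 9.2 sin 184° = -0.64, north 9.2 cos 184° = -9.18
Net east component: 1.19 km.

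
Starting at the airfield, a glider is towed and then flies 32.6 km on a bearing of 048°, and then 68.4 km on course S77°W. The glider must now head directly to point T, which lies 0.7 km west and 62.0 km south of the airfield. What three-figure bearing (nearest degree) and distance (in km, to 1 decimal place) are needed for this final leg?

Leg 1 (048°, 32.6 km): east 32.6 sin 48° = 24.23, north 32.6 cos 48° = 21.81
Leg 2 (S77°W, 68.4 km): east 68.4 sin 257° = -66.65, north 68.4 cos 257° = -15.39
Current position: (-42.42, 6.43). Target: (-0.7, -62.0). Remaining: Δeast = 41.72, Δnorth = -68.43.
Bearing = atan2(41.72, -68.43) mod 360° = 148.63°; distance = √((41.72)² + (-68.43)²) = 80.143 km.

149°, 80.1 km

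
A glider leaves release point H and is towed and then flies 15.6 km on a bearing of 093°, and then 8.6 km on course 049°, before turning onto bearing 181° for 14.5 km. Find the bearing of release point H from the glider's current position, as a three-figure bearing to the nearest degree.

294°

Leg 1 (093°, 15.6 km): east 15.6 sin 93° = 15.58, north 15.6 cos 93° = -0.82
Leg 2 (049°, 8.6 km): east 8.6 sin 49° = 6.49, north 8.6 cos 49° = 5.64
Leg 3 (181°, 14.5 km): east 14.5 sin 181° = -0.25, north 14.5 cos 181° = -14.50
Net displacement: 21.82 east, -9.67 north. Direction back to start is (-21.82, 9.67): bearing = atan2(-21.82, 9.67) mod 360° = 293.91° ≈ 294°.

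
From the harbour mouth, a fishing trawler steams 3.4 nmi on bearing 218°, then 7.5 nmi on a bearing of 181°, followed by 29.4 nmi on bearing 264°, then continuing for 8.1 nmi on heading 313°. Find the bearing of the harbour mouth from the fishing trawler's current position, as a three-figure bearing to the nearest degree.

Leg 1 (218°, 3.4 nmi): east 3.4 sin 218° = -2.09, north 3.4 cos 218° = -2.68
Leg 2 (181°, 7.5 nmi): east 7.5 sin 181° = -0.13, north 7.5 cos 181° = -7.50
Leg 3 (264°, 29.4 nmi): east 29.4 sin 264° = -29.24, north 29.4 cos 264° = -3.07
Leg 4 (313°, 8.1 nmi): east 8.1 sin 313° = -5.92, north 8.1 cos 313° = 5.52
Net displacement: -37.39 east, -7.73 north. Direction back to start is (37.39, 7.73): bearing = atan2(37.39, 7.73) mod 360° = 78.32° ≈ 078°.

078°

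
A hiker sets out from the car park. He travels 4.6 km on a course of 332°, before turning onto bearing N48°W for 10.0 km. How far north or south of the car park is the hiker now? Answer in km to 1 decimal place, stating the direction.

10.8 km north

Leg 1 (332°, 4.6 km): east 4.6 sin 332° = -2.16, north 4.6 cos 332° = 4.06
Leg 2 (N48°W, 10.0 km): east 10.0 sin 312° = -7.43, north 10.0 cos 312° = 6.69
Net north component: 10.75 km.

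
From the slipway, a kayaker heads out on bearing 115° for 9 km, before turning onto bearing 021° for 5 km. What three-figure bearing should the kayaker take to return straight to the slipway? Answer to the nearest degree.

Leg 1 (115°, 9 km): east 9 sin 115° = 8.16, north 9 cos 115° = -3.80
Leg 2 (021°, 5 km): east 5 sin 21° = 1.79, north 5 cos 21° = 4.67
Net displacement: 9.95 east, 0.86 north. Direction back to start is (-9.95, -0.86): bearing = atan2(-9.95, -0.86) mod 360° = 265.03° ≈ 265°.

265°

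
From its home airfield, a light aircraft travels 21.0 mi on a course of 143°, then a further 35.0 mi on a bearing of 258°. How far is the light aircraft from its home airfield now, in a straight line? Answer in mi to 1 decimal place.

Leg 1 (143°, 21.0 mi): east 21.0 sin 143° = 12.64, north 21.0 cos 143° = -16.77
Leg 2 (258°, 35.0 mi): east 35.0 sin 258° = -34.24, north 35.0 cos 258° = -7.28
Net: -21.60 east, -24.05 north. Distance = √((-21.60)² + (-24.05)²) = 32.323 mi.

32.3 mi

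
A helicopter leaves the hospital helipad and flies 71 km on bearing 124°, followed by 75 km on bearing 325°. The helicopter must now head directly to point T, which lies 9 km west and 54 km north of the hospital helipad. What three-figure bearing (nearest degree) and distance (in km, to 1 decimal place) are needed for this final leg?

322°, 40.7 km

Leg 1 (124°, 71 km): east 71 sin 124° = 58.86, north 71 cos 124° = -39.70
Leg 2 (325°, 75 km): east 75 sin 325° = -43.02, north 75 cos 325° = 61.44
Current position: (15.84, 21.73). Target: (-9, 54). Remaining: Δeast = -24.84, Δnorth = 32.27.
Bearing = atan2(-24.84, 32.27) mod 360° = 322.41°; distance = √((-24.84)² + (32.27)²) = 40.722 km.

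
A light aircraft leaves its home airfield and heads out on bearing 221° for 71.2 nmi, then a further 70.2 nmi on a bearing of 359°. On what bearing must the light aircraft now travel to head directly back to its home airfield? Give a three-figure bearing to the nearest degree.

109°

Leg 1 (221°, 71.2 nmi): east 71.2 sin 221° = -46.71, north 71.2 cos 221° = -53.74
Leg 2 (359°, 70.2 nmi): east 70.2 sin 359° = -1.23, north 70.2 cos 359° = 70.19
Net displacement: -47.94 east, 16.45 north. Direction back to start is (47.94, -16.45): bearing = atan2(47.94, -16.45) mod 360° = 108.94° ≈ 109°.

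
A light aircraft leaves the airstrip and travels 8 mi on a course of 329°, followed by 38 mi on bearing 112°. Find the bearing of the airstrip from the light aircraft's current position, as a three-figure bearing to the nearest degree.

Leg 1 (329°, 8 mi): east 8 sin 329° = -4.12, north 8 cos 329° = 6.86
Leg 2 (112°, 38 mi): east 38 sin 112° = 35.23, north 38 cos 112° = -14.24
Net displacement: 31.11 east, -7.38 north. Direction back to start is (-31.11, 7.38): bearing = atan2(-31.11, 7.38) mod 360° = 283.34° ≈ 283°.

283°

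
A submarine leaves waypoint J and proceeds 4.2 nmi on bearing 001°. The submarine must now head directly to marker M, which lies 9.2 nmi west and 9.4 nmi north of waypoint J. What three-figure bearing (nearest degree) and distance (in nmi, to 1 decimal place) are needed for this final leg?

Leg 1 (001°, 4.2 nmi): east 4.2 sin 1° = 0.07, north 4.2 cos 1° = 4.20
Current position: (0.07, 4.20). Target: (-9.2, 9.4). Remaining: Δeast = -9.27, Δnorth = 5.20.
Bearing = atan2(-9.27, 5.20) mod 360° = 299.28°; distance = √((-9.27)² + (5.20)²) = 10.632 nmi.

299°, 10.6 nmi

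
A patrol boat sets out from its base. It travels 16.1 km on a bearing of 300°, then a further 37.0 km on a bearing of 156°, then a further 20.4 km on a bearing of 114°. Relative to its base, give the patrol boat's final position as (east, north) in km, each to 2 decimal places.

Leg 1 (300°, 16.1 km): east 16.1 sin 300° = -13.94, north 16.1 cos 300° = 8.05
Leg 2 (156°, 37.0 km): east 37.0 sin 156° = 15.05, north 37.0 cos 156° = -33.80
Leg 3 (114°, 20.4 km): east 20.4 sin 114° = 18.64, north 20.4 cos 114° = -8.30
Summing: 19.74 km east, -34.05 km north → (19.74, -34.05).

(19.74, -34.05)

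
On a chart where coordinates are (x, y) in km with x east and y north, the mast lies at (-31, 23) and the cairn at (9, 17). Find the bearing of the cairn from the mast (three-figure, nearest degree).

Δeast = 9 − -31 = 40.00; Δnorth = 17 − 23 = -6.00.
Bearing = atan2(Δeast, Δnorth) mod 360° = 98.53° ≈ 099°.

099°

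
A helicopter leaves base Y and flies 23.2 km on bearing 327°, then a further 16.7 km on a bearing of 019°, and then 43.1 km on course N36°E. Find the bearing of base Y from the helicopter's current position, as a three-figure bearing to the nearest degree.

Leg 1 (327°, 23.2 km): east 23.2 sin 327° = -12.64, north 23.2 cos 327° = 19.46
Leg 2 (019°, 16.7 km): east 16.7 sin 19° = 5.44, north 16.7 cos 19° = 15.79
Leg 3 (N36°E, 43.1 km): east 43.1 sin 36° = 25.33, north 43.1 cos 36° = 34.87
Net displacement: 18.13 east, 70.12 north. Direction back to start is (-18.13, -70.12): bearing = atan2(-18.13, -70.12) mod 360° = 194.50° ≈ 195°.

195°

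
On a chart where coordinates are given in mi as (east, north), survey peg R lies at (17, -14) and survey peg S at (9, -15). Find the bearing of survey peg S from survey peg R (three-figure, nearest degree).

263°

Δeast = 9 − 17 = -8.00; Δnorth = -15 − -14 = -1.00.
Bearing = atan2(Δeast, Δnorth) mod 360° = 262.87° ≈ 263°.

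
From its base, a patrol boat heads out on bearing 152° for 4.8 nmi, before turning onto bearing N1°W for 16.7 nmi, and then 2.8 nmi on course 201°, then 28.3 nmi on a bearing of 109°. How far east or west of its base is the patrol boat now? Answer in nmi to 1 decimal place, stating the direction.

27.7 nmi east

Leg 1 (152°, 4.8 nmi): east 4.8 sin 152° = 2.25, north 4.8 cos 152° = -4.24
Leg 2 (N1°W, 16.7 nmi): east 16.7 sin 359° = -0.29, north 16.7 cos 359° = 16.70
Leg 3 (201°, 2.8 nmi): east 2.8 sin 201° = -1.00, north 2.8 cos 201° = -2.61
Leg 4 (109°, 28.3 nmi): east 28.3 sin 109° = 26.76, north 28.3 cos 109° = -9.21
Net east component: 27.72 nmi.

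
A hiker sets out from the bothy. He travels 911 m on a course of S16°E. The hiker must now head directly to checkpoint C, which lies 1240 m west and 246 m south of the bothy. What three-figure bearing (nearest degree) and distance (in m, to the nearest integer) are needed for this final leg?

Leg 1 (S16°E, 911 m): east 911 sin 164° = 251.11, north 911 cos 164° = -875.71
Current position: (251.11, -875.71). Target: (-1240, -246). Remaining: Δeast = -1491.11, Δnorth = 629.71.
Bearing = atan2(-1491.11, 629.71) mod 360° = 292.89°; distance = √((-1491.11)² + (629.71)²) = 1618.620 m.

293°, 1619 m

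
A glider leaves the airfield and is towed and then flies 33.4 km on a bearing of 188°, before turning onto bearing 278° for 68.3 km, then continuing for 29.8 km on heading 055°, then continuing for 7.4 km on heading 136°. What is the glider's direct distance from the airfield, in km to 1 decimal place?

Leg 1 (188°, 33.4 km): east 33.4 sin 188° = -4.65, north 33.4 cos 188° = -33.07
Leg 2 (278°, 68.3 km): east 68.3 sin 278° = -67.64, north 68.3 cos 278° = 9.51
Leg 3 (055°, 29.8 km): east 29.8 sin 55° = 24.41, north 29.8 cos 55° = 17.09
Leg 4 (136°, 7.4 km): east 7.4 sin 136° = 5.14, north 7.4 cos 136° = -5.32
Net: -42.73 east, -11.80 north. Distance = √((-42.73)² + (-11.80)²) = 44.332 km.

44.3 km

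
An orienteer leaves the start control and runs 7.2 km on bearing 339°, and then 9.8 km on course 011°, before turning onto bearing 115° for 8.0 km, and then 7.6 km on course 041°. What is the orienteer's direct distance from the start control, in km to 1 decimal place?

22.0 km

Leg 1 (339°, 7.2 km): east 7.2 sin 339° = -2.58, north 7.2 cos 339° = 6.72
Leg 2 (011°, 9.8 km): east 9.8 sin 11° = 1.87, north 9.8 cos 11° = 9.62
Leg 3 (115°, 8.0 km): east 8.0 sin 115° = 7.25, north 8.0 cos 115° = -3.38
Leg 4 (041°, 7.6 km): east 7.6 sin 41° = 4.99, north 7.6 cos 41° = 5.74
Net: 11.53 east, 18.70 north. Distance = √((11.53)² + (18.70)²) = 21.964 km.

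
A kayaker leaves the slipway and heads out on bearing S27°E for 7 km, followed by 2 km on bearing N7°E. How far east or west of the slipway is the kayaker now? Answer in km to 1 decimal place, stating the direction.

Leg 1 (S27°E, 7 km): east 7 sin 153° = 3.18, north 7 cos 153° = -6.24
Leg 2 (N7°E, 2 km): east 2 sin 7° = 0.24, north 2 cos 7° = 1.99
Net east component: 3.42 km.

3.4 km east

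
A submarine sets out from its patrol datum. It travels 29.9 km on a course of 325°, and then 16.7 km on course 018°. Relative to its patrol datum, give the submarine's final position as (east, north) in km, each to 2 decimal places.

Leg 1 (325°, 29.9 km): east 29.9 sin 325° = -17.15, north 29.9 cos 325° = 24.49
Leg 2 (018°, 16.7 km): east 16.7 sin 18° = 5.16, north 16.7 cos 18° = 15.88
Summing: -11.99 km east, 40.38 km north → (-11.99, 40.38).

(-11.99, 40.38)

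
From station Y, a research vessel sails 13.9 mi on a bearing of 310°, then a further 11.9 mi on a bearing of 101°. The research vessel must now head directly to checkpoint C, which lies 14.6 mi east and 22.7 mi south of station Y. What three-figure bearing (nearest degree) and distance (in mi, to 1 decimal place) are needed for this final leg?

Leg 1 (310°, 13.9 mi): east 13.9 sin 310° = -10.65, north 13.9 cos 310° = 8.93
Leg 2 (101°, 11.9 mi): east 11.9 sin 101° = 11.68, north 11.9 cos 101° = -2.27
Current position: (1.03, 6.66). Target: (14.6, -22.7). Remaining: Δeast = 13.57, Δnorth = -29.36.
Bearing = atan2(13.57, -29.36) mod 360° = 155.20°; distance = √((13.57)² + (-29.36)²) = 32.347 mi.

155°, 32.3 mi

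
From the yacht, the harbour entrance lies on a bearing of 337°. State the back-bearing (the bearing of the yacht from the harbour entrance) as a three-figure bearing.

Back-bearing = 337° − 180° = 157°.

157°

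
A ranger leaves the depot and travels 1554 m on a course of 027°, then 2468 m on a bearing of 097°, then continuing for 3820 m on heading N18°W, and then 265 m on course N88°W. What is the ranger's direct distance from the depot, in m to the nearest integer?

5026 m

Leg 1 (027°, 1554 m): east 1554 sin 27° = 705.50, north 1554 cos 27° = 1384.62
Leg 2 (097°, 2468 m): east 2468 sin 97° = 2449.60, north 2468 cos 97° = -300.77
Leg 3 (N18°W, 3820 m): east 3820 sin 342° = -1180.44, north 3820 cos 342° = 3633.04
Leg 4 (N88°W, 265 m): east 265 sin 272° = -264.84, north 265 cos 272° = 9.25
Net: 1709.82 east, 4726.13 north. Distance = √((1709.82)² + (4726.13)²) = 5025.917 m.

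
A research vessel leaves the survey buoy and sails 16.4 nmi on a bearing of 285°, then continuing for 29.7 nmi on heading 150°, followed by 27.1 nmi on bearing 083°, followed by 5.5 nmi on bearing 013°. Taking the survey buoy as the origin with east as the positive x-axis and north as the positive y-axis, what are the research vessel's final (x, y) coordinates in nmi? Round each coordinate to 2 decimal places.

(27.14, -12.81)

Leg 1 (285°, 16.4 nmi): east 16.4 sin 285° = -15.84, north 16.4 cos 285° = 4.24
Leg 2 (150°, 29.7 nmi): east 29.7 sin 150° = 14.85, north 29.7 cos 150° = -25.72
Leg 3 (083°, 27.1 nmi): east 27.1 sin 83° = 26.90, north 27.1 cos 83° = 3.30
Leg 4 (013°, 5.5 nmi): east 5.5 sin 13° = 1.24, north 5.5 cos 13° = 5.36
Summing: 27.14 nmi east, -12.81 nmi north → (27.14, -12.81).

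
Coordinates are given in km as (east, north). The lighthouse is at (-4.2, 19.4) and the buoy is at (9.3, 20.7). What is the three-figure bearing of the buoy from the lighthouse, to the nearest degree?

084°

Δeast = 9.3 − -4.2 = 13.50; Δnorth = 20.7 − 19.4 = 1.30.
Bearing = atan2(Δeast, Δnorth) mod 360° = 84.50° ≈ 084°.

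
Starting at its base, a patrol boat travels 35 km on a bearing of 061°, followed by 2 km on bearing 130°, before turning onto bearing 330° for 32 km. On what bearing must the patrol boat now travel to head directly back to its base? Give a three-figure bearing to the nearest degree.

200°

Leg 1 (061°, 35 km): east 35 sin 61° = 30.61, north 35 cos 61° = 16.97
Leg 2 (130°, 2 km): east 2 sin 130° = 1.53, north 2 cos 130° = -1.29
Leg 3 (330°, 32 km): east 32 sin 330° = -16.00, north 32 cos 330° = 27.71
Net displacement: 16.14 east, 43.40 north. Direction back to start is (-16.14, -43.40): bearing = atan2(-16.14, -43.40) mod 360° = 200.41° ≈ 200°.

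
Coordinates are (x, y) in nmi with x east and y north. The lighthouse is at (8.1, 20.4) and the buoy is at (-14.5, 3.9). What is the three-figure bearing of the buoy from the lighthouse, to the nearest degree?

234°

Δeast = -14.5 − 8.1 = -22.60; Δnorth = 3.9 − 20.4 = -16.50.
Bearing = atan2(Δeast, Δnorth) mod 360° = 233.87° ≈ 234°.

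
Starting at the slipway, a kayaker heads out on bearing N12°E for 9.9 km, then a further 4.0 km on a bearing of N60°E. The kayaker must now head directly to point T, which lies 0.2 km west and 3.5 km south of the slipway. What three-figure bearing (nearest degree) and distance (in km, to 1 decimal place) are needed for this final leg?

201°, 16.2 km

Leg 1 (N12°E, 9.9 km): east 9.9 sin 12° = 2.06, north 9.9 cos 12° = 9.68
Leg 2 (N60°E, 4.0 km): east 4.0 sin 60° = 3.46, north 4.0 cos 60° = 2.00
Current position: (5.52, 11.68). Target: (-0.2, -3.5). Remaining: Δeast = -5.72, Δnorth = -15.18.
Bearing = atan2(-5.72, -15.18) mod 360° = 200.65°; distance = √((-5.72)² + (-15.18)²) = 16.226 km.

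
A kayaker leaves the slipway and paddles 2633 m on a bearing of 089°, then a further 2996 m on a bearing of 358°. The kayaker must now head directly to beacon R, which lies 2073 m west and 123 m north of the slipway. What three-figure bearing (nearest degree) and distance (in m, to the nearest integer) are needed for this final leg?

Leg 1 (089°, 2633 m): east 2633 sin 89° = 2632.60, north 2633 cos 89° = 45.95
Leg 2 (358°, 2996 m): east 2996 sin 358° = -104.56, north 2996 cos 358° = 2994.17
Current position: (2528.04, 3040.13). Target: (-2073, 123). Remaining: Δeast = -4601.04, Δnorth = -2917.13.
Bearing = atan2(-4601.04, -2917.13) mod 360° = 237.62°; distance = √((-4601.04)² + (-2917.13)²) = 5447.862 m.

238°, 5448 m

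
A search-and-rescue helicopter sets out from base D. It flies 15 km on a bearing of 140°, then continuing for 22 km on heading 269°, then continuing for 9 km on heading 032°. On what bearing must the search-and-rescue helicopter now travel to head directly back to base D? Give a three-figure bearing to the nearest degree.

061°

Leg 1 (140°, 15 km): east 15 sin 140° = 9.64, north 15 cos 140° = -11.49
Leg 2 (269°, 22 km): east 22 sin 269° = -22.00, north 22 cos 269° = -0.38
Leg 3 (032°, 9 km): east 9 sin 32° = 4.77, north 9 cos 32° = 7.63
Net displacement: -7.59 east, -4.24 north. Direction back to start is (7.59, 4.24): bearing = atan2(7.59, 4.24) mod 360° = 60.78° ≈ 061°.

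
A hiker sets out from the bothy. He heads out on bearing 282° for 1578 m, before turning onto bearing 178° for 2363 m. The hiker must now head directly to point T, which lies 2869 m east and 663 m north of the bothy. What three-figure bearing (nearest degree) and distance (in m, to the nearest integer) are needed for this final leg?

Leg 1 (282°, 1578 m): east 1578 sin 282° = -1543.52, north 1578 cos 282° = 328.08
Leg 2 (178°, 2363 m): east 2363 sin 178° = 82.47, north 2363 cos 178° = -2361.56
Current position: (-1461.05, -2033.48). Target: (2869, 663). Remaining: Δeast = 4330.05, Δnorth = 2696.48.
Bearing = atan2(4330.05, 2696.48) mod 360° = 58.09°; distance = √((4330.05)² + (2696.48)²) = 5101.011 m.

058°, 5101 m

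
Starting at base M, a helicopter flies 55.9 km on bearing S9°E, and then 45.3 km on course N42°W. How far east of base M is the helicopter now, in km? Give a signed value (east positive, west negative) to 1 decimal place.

Leg 1 (S9°E, 55.9 km): east 55.9 sin 171° = 8.74, north 55.9 cos 171° = -55.21
Leg 2 (N42°W, 45.3 km): east 45.3 sin 318° = -30.31, north 45.3 cos 318° = 33.66
Net east component: -21.57 km.

-21.6 km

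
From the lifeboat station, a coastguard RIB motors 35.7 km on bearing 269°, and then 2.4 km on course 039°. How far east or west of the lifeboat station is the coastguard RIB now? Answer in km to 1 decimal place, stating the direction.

34.2 km west

Leg 1 (269°, 35.7 km): east 35.7 sin 269° = -35.69, north 35.7 cos 269° = -0.62
Leg 2 (039°, 2.4 km): east 2.4 sin 39° = 1.51, north 2.4 cos 39° = 1.87
Net east component: -34.18 km.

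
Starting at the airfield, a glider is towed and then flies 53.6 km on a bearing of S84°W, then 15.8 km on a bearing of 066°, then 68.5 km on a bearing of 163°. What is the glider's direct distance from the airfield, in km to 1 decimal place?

Leg 1 (S84°W, 53.6 km): east 53.6 sin 264° = -53.31, north 53.6 cos 264° = -5.60
Leg 2 (066°, 15.8 km): east 15.8 sin 66° = 14.43, north 15.8 cos 66° = 6.43
Leg 3 (163°, 68.5 km): east 68.5 sin 163° = 20.03, north 68.5 cos 163° = -65.51
Net: -18.84 east, -64.68 north. Distance = √((-18.84)² + (-64.68)²) = 67.372 km.

67.4 km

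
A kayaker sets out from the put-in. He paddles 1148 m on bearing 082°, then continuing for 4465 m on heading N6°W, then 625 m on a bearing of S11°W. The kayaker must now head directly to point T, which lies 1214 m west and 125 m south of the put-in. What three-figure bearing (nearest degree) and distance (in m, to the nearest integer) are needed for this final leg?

Leg 1 (082°, 1148 m): east 1148 sin 82° = 1136.83, north 1148 cos 82° = 159.77
Leg 2 (N6°W, 4465 m): east 4465 sin 354° = -466.72, north 4465 cos 354° = 4440.54
Leg 3 (S11°W, 625 m): east 625 sin 191° = -119.26, north 625 cos 191° = -613.52
Current position: (550.85, 3986.79). Target: (-1214, -125). Remaining: Δeast = -1764.85, Δnorth = -4111.79.
Bearing = atan2(-1764.85, -4111.79) mod 360° = 203.23°; distance = √((-1764.85)² + (-4111.79)²) = 4474.545 m.

203°, 4475 m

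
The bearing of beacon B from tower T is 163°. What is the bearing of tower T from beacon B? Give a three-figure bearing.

343°

Back-bearing = 163° + 180° = 343°.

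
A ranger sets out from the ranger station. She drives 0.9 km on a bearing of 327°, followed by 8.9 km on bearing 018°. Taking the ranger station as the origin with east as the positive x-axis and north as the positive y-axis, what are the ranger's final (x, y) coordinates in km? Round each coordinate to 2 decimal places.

Leg 1 (327°, 0.9 km): east 0.9 sin 327° = -0.49, north 0.9 cos 327° = 0.75
Leg 2 (018°, 8.9 km): east 8.9 sin 18° = 2.75, north 8.9 cos 18° = 8.46
Summing: 2.26 km east, 9.22 km north → (2.26, 9.22).

(2.26, 9.22)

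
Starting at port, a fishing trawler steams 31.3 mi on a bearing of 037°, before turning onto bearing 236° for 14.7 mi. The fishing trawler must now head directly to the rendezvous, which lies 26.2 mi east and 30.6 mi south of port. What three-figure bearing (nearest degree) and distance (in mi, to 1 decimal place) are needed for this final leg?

158°, 51.3 mi

Leg 1 (037°, 31.3 mi): east 31.3 sin 37° = 18.84, north 31.3 cos 37° = 25.00
Leg 2 (236°, 14.7 mi): east 14.7 sin 236° = -12.19, north 14.7 cos 236° = -8.22
Current position: (6.65, 16.78). Target: (26.2, -30.6). Remaining: Δeast = 19.55, Δnorth = -47.38.
Bearing = atan2(19.55, -47.38) mod 360° = 157.58°; distance = √((19.55)² + (-47.38)²) = 51.252 mi.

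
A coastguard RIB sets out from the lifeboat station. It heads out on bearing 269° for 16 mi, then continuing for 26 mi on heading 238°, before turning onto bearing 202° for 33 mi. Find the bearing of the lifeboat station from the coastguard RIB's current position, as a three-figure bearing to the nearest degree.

Leg 1 (269°, 16 mi): east 16 sin 269° = -16.00, north 16 cos 269° = -0.28
Leg 2 (238°, 26 mi): east 26 sin 238° = -22.05, north 26 cos 238° = -13.78
Leg 3 (202°, 33 mi): east 33 sin 202° = -12.36, north 33 cos 202° = -30.60
Net displacement: -50.41 east, -44.65 north. Direction back to start is (50.41, 44.65): bearing = atan2(50.41, 44.65) mod 360° = 48.46° ≈ 048°.

048°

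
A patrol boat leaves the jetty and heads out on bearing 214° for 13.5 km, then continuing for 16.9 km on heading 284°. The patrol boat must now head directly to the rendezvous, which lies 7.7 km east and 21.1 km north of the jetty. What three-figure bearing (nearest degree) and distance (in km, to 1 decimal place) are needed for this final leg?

048°, 42.4 km

Leg 1 (214°, 13.5 km): east 13.5 sin 214° = -7.55, north 13.5 cos 214° = -11.19
Leg 2 (284°, 16.9 km): east 16.9 sin 284° = -16.40, north 16.9 cos 284° = 4.09
Current position: (-23.95, -7.10). Target: (7.7, 21.1). Remaining: Δeast = 31.65, Δnorth = 28.20.
Bearing = atan2(31.65, 28.20) mod 360° = 48.29°; distance = √((31.65)² + (28.20)²) = 42.391 km.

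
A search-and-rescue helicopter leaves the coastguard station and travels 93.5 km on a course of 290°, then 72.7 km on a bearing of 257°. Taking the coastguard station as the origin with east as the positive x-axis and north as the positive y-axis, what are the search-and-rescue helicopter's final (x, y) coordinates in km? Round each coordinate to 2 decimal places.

Leg 1 (290°, 93.5 km): east 93.5 sin 290° = -87.86, north 93.5 cos 290° = 31.98
Leg 2 (257°, 72.7 km): east 72.7 sin 257° = -70.84, north 72.7 cos 257° = -16.35
Summing: -158.70 km east, 15.62 km north → (-158.70, 15.62).

(-158.70, 15.62)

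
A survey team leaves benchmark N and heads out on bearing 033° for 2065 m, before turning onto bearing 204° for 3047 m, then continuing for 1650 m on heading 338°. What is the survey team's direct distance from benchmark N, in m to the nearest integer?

Leg 1 (033°, 2065 m): east 2065 sin 33° = 1124.68, north 2065 cos 33° = 1731.85
Leg 2 (204°, 3047 m): east 3047 sin 204° = -1239.33, north 3047 cos 204° = -2783.57
Leg 3 (338°, 1650 m): east 1650 sin 338° = -618.10, north 1650 cos 338° = 1529.85
Net: -732.75 east, 478.14 north. Distance = √((-732.75)² + (478.14)²) = 874.947 m.

875 m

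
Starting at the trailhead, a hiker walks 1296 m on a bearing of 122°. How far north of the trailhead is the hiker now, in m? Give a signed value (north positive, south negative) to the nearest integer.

-687 m

Leg 1 (122°, 1296 m): east 1296 sin 122° = 1099.07, north 1296 cos 122° = -686.78
Net north component: -686.78 m.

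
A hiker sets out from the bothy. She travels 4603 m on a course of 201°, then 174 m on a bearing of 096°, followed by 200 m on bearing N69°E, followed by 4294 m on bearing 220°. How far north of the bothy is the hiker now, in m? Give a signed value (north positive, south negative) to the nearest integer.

Leg 1 (201°, 4603 m): east 4603 sin 201° = -1649.57, north 4603 cos 201° = -4297.27
Leg 2 (096°, 174 m): east 174 sin 96° = 173.05, north 174 cos 96° = -18.19
Leg 3 (N69°E, 200 m): east 200 sin 69° = 186.72, north 200 cos 69° = 71.67
Leg 4 (220°, 4294 m): east 4294 sin 220° = -2760.13, north 4294 cos 220° = -3289.39
Net north component: -7533.18 m.

-7533 m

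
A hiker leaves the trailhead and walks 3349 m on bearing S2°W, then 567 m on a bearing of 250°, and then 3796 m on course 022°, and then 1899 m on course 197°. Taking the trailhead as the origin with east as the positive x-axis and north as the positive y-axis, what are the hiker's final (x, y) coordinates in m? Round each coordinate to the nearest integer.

Leg 1 (S2°W, 3349 m): east 3349 sin 182° = -116.88, north 3349 cos 182° = -3346.96
Leg 2 (250°, 567 m): east 567 sin 250° = -532.81, north 567 cos 250° = -193.93
Leg 3 (022°, 3796 m): east 3796 sin 22° = 1422.01, north 3796 cos 22° = 3519.59
Leg 4 (197°, 1899 m): east 1899 sin 197° = -555.21, north 1899 cos 197° = -1816.02
Summing: 217.11 m east, -1837.32 m north → (217, -1837).

(217, -1837)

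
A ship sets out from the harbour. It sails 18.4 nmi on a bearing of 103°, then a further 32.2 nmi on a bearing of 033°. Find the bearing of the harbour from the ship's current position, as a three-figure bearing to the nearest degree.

Leg 1 (103°, 18.4 nmi): east 18.4 sin 103° = 17.93, north 18.4 cos 103° = -4.14
Leg 2 (033°, 32.2 nmi): east 32.2 sin 33° = 17.54, north 32.2 cos 33° = 27.01
Net displacement: 35.47 east, 22.87 north. Direction back to start is (-35.47, -22.87): bearing = atan2(-35.47, -22.87) mod 360° = 237.19° ≈ 237°.

237°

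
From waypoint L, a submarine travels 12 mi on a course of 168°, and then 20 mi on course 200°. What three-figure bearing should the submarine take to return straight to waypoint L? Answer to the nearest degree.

008°

Leg 1 (168°, 12 mi): east 12 sin 168° = 2.49, north 12 cos 168° = -11.74
Leg 2 (200°, 20 mi): east 20 sin 200° = -6.84, north 20 cos 200° = -18.79
Net displacement: -4.35 east, -30.53 north. Direction back to start is (4.35, 30.53): bearing = atan2(4.35, 30.53) mod 360° = 8.10° ≈ 008°.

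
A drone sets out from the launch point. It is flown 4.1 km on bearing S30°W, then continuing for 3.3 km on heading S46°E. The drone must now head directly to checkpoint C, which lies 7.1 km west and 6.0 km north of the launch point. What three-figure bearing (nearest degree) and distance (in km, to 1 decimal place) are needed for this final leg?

328°, 14.0 km

Leg 1 (S30°W, 4.1 km): east 4.1 sin 210° = -2.05, north 4.1 cos 210° = -3.55
Leg 2 (S46°E, 3.3 km): east 3.3 sin 134° = 2.37, north 3.3 cos 134° = -2.29
Current position: (0.32, -5.84). Target: (-7.1, 6.0). Remaining: Δeast = -7.42, Δnorth = 11.84.
Bearing = atan2(-7.42, 11.84) mod 360° = 327.92°; distance = √((-7.42)² + (11.84)²) = 13.978 km.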